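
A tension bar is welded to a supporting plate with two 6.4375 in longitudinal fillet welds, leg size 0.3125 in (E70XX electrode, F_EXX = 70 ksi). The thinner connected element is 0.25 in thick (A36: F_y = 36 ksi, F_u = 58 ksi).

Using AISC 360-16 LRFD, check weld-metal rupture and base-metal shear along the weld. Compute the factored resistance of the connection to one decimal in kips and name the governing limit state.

Weld metal: throat = 0.707×0.3125 = 0.22094 in, L = 2×6.4375 = 12.875 in. φR_n = 0.75 × 0.6 × 70 × 0.22094 × 12.875 = 89.6 kips.
Base metal shear (0.25 in plate): yield φR_n = 1.0×0.6×36×0.25×12.875 = 69.5 kips; rupture φR_n = 0.75×0.6×58×0.25×12.875 = 84.0 kips; take 69.5 kips (yield).
Governing: min(89.6, 69.5) = 69.5 kips → base-metal shear.

69.5 kips (base-metal shear governs)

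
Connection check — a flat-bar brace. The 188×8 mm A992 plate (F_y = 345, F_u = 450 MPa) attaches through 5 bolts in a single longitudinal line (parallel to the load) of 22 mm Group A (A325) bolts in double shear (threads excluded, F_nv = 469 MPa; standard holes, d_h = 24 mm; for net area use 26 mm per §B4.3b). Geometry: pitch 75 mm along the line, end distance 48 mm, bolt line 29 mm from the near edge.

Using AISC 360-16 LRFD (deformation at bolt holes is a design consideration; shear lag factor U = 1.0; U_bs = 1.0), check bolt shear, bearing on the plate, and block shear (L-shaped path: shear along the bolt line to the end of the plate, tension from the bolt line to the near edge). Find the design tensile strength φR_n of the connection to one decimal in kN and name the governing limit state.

Bolt shear: A_b = π(22)²/4 = 380.13 mm². φR_n = 0.75 × 469 × 380.13 × 5 × 2 = 1337.1 kN.
Bearing (8 mm plate, F_u = 450 MPa): end bolts L_c = 48 − 24/2 = 36, R_n = min(1.2×36×8×450, 2.4×22×8×450) = 155.52 kN/bolt; interior L_c = 75 − 24 = 51, R_n = 190.08 kN/bolt. φR_n = 0.75 × (1×155.52 + 4×190.08) = 686.9 kN.
Block shear: shear path 1×[48+4×75] = 1×348 mm, A_gv = 2784, A_nv = 1×(348 − 4.5×26)×8 = 1848 mm²; tension to near edge: (29 − 0.5×26)×8 = 128 mm². R_n = min(0.6×450×1848, 0.6×345×2784) + 1.0×450×128 = min(498.96, 576.29) + 57.6 = 556.56 kN. φR_n = 0.75 × 556.56 = 417.4 kN.
Governing: min(1337.1, 686.9, 417.4) = 417.4 kN → block shear.

417.4 kN (block shear governs)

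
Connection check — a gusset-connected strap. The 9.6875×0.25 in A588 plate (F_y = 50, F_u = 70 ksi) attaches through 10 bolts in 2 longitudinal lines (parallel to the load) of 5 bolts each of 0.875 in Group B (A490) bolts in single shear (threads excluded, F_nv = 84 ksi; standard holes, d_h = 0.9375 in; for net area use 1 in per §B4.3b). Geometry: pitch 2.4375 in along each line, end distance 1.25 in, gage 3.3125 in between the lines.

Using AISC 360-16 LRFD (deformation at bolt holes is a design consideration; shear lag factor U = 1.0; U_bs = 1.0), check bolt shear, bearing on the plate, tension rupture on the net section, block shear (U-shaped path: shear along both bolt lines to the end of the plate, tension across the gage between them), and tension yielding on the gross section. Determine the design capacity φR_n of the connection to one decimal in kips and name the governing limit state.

Bolt shear: A_b = π(0.875)²/4 = 0.60132 in². φR_n = 0.75 × 84 × 0.60132 × 10 × 1 = 378.8 kips.
Bearing (0.25 in plate, F_u = 70 ksi): end bolts L_c = 1.25 − 0.9375/2 = 0.78125, R_n = min(1.2×0.78125×0.25×70, 2.4×0.875×0.25×70) = 16.406 kips/bolt; interior L_c = 2.4375 − 0.9375 = 1.5, R_n = 31.5 kips/bolt. φR_n = 0.75 × (2×16.406 + 8×31.5) = 213.6 kips.
Tension rupture (net): A_n = (9.6875 − 2×1)×0.25 = 1.9219 in² (U = 1.0, A_e = A_n). φR_n = 0.75 × 70 × 1.9219 = 100.9 kips.
Block shear: shear path 2×[1.25+4×2.4375] = 2×11 in, A_gv = 5.5, A_nv = 2×(11 − 4.5×1)×0.25 = 3.25 in²; tension across gage: (3.3125 − 1×1)×0.25 = 0.57813 in². R_n = min(0.6×70×3.25, 0.6×50×5.5) + 1.0×70×0.57813 = min(136.5, 165) + 40.469 = 176.97 kips. φR_n = 0.75 × 176.97 = 132.7 kips.
Tension yield (gross): A_g = 9.6875×0.25 = 2.4219 in². φR_n = 0.90 × 50 × 2.4219 = 109.0 kips.
Governing: min(378.8, 213.6, 100.9, 132.7, 109.0) = 100.9 kips → net-section rupture.

100.9 kips (net-section rupture governs)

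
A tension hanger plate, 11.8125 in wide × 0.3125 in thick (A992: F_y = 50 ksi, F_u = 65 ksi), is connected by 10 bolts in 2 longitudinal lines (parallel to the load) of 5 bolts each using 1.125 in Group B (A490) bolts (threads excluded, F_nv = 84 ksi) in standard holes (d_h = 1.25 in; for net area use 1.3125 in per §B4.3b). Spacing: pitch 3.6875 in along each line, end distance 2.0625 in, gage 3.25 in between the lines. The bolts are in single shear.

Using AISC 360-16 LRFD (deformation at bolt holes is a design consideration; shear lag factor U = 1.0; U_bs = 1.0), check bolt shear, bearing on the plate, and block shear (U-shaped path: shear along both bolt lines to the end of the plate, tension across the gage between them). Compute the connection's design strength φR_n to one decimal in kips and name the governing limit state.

Bolt shear: A_b = π(1.125)²/4 = 0.99402 in². φR_n = 0.75 × 84 × 0.99402 × 10 × 1 = 626.2 kips.
Bearing (0.3125 in plate, F_u = 65 ksi): end bolts L_c = 2.0625 − 1.25/2 = 1.4375, R_n = min(1.2×1.4375×0.3125×65, 2.4×1.125×0.3125×65) = 35.039 kips/bolt; interior L_c = 3.6875 − 1.25 = 2.4375, R_n = 54.844 kips/bolt. φR_n = 0.75 × (2×35.039 + 8×54.844) = 381.6 kips.
Block shear: shear path 2×[2.0625+4×3.6875] = 2×16.8125 in, A_gv = 10.508, A_nv = 2×(16.8125 − 4.5×1.3125)×0.3125 = 6.8164 in²; tension across gage: (3.25 − 1×1.3125)×0.3125 = 0.60547 in². R_n = min(0.6×65×6.8164, 0.6×50×10.508) + 1.0×65×0.60547 = min(265.84, 315.24) + 39.356 = 305.2 kips. φR_n = 0.75 × 305.2 = 228.9 kips.
Governing: min(626.2, 381.6, 228.9) = 228.9 kips → block shear.

228.9 kips (block shear governs)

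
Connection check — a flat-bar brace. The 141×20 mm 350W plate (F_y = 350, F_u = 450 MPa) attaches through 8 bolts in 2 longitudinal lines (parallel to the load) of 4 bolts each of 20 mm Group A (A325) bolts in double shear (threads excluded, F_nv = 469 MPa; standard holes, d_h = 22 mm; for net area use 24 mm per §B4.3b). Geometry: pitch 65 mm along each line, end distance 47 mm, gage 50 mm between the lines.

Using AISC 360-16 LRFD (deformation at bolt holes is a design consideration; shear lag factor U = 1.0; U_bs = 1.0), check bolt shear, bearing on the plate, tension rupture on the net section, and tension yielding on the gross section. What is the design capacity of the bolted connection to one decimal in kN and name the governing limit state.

Bolt shear: A_b = π(20)²/4 = 314.16 mm². φR_n = 0.75 × 469 × 314.16 × 8 × 2 = 1768.1 kN.
Bearing (20 mm plate, F_u = 450 MPa): end bolts L_c = 47 − 22/2 = 36, R_n = min(1.2×36×20×450, 2.4×20×20×450) = 388.8 kN/bolt; interior L_c = 65 − 22 = 43, R_n = 432 kN/bolt. φR_n = 0.75 × (2×388.8 + 6×432) = 2527.2 kN.
Tension rupture (net): A_n = (141 − 2×24)×20 = 1860 mm² (U = 1.0, A_e = A_n). φR_n = 0.75 × 450 × 1860 = 627.8 kN.
Tension yield (gross): A_g = 141×20 = 2820 mm². φR_n = 0.90 × 350 × 2820 = 888.3 kN.
Governing: min(1768.1, 2527.2, 627.8, 888.3) = 627.8 kN → net-section rupture.

627.8 kN (net-section rupture governs)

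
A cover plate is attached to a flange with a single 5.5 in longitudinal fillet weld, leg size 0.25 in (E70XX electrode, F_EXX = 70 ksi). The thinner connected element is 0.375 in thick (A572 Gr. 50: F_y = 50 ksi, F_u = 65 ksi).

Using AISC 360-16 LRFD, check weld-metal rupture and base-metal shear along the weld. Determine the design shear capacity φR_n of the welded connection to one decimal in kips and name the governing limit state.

30.6 kips (weld metal governs)

Weld metal: throat = 0.707×0.25 = 0.17675 in, L = 5.5 in. φR_n = 0.75 × 0.6 × 70 × 0.17675 × 5.5 = 30.6 kips.
Base metal shear (0.375 in plate): yield φR_n = 1.0×0.6×50×0.375×5.5 = 61.9 kips; rupture φR_n = 0.75×0.6×65×0.375×5.5 = 60.3 kips; take 60.3 kips (rupture).
Governing: min(30.6, 60.3) = 30.6 kips → weld metal.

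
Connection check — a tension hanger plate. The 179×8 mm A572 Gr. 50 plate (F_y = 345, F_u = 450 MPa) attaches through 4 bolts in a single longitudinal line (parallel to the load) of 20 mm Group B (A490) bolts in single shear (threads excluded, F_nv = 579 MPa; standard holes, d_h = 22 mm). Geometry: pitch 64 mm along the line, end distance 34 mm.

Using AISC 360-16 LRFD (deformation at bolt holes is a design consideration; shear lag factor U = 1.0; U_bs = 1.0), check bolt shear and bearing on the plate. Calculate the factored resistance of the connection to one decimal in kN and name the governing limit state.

Bolt shear: A_b = π(20)²/4 = 314.16 mm². φR_n = 0.75 × 579 × 314.16 × 4 × 1 = 545.7 kN.
Bearing (8 mm plate, F_u = 450 MPa): end bolts L_c = 34 − 22/2 = 23, R_n = min(1.2×23×8×450, 2.4×20×8×450) = 99.36 kN/bolt; interior L_c = 64 − 22 = 42, R_n = 172.8 kN/bolt. φR_n = 0.75 × (1×99.36 + 3×172.8) = 463.3 kN.
Governing: min(545.7, 463.3) = 463.3 kN → bearing.

463.3 kN (bearing governs)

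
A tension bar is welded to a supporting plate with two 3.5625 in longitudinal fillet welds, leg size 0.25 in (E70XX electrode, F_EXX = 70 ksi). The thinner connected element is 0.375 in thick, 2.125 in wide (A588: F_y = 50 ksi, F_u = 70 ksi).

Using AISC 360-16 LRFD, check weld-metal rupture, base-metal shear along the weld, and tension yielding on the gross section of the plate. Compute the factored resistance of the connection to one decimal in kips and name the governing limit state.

35.9 kips (gross-section yield governs)

Weld metal: throat = 0.707×0.25 = 0.17675 in, L = 2×3.5625 = 7.125 in. φR_n = 0.75 × 0.6 × 70 × 0.17675 × 7.125 = 39.7 kips.
Base metal shear (0.375 in plate): yield φR_n = 1.0×0.6×50×0.375×7.125 = 80.2 kips; rupture φR_n = 0.75×0.6×70×0.375×7.125 = 84.2 kips; take 80.2 kips (yield).
Tension yield (gross): A_g = 2.125×0.375 = 0.79688 in². φR_n = 0.90 × 50 × 0.79688 = 35.9 kips.
Governing: min(39.7, 80.2, 35.9) = 35.9 kips → gross-section yield.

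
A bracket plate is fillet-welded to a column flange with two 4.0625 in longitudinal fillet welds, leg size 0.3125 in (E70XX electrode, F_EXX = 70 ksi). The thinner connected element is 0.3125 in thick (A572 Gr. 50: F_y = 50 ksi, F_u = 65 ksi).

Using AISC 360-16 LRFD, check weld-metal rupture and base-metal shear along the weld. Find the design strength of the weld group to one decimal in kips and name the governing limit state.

Weld metal: throat = 0.707×0.3125 = 0.22094 in, L = 2×4.0625 = 8.125 in. φR_n = 0.75 × 0.6 × 70 × 0.22094 × 8.125 = 56.5 kips.
Base metal shear (0.3125 in plate): yield φR_n = 1.0×0.6×50×0.3125×8.125 = 76.2 kips; rupture φR_n = 0.75×0.6×65×0.3125×8.125 = 74.3 kips; take 74.3 kips (rupture).
Governing: min(56.5, 74.3) = 56.5 kips → weld metal.

56.5 kips (weld metal governs)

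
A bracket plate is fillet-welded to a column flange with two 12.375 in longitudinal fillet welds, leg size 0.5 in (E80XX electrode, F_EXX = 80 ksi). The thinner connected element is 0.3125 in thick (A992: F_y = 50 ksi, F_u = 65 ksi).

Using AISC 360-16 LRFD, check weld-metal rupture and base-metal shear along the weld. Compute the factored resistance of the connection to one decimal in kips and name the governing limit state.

226.2 kips (base-metal shear governs)

Weld metal: throat = 0.707×0.5 = 0.3535 in, L = 2×12.375 = 24.75 in. φR_n = 0.75 × 0.6 × 80 × 0.3535 × 24.75 = 315.0 kips.
Base metal shear (0.3125 in plate): yield φR_n = 1.0×0.6×50×0.3125×24.75 = 232.0 kips; rupture φR_n = 0.75×0.6×65×0.3125×24.75 = 226.2 kips; take 226.2 kips (rupture).
Governing: min(315.0, 226.2) = 226.2 kips → base-metal shear.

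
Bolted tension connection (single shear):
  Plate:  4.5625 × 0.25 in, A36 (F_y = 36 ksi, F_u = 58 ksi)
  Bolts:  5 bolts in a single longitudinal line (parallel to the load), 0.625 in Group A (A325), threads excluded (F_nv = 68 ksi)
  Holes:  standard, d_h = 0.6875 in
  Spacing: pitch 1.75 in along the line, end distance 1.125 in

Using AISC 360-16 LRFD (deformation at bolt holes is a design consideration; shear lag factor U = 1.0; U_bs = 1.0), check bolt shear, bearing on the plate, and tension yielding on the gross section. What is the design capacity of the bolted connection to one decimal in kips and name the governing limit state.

37.0 kips (gross-section yield governs)

Bolt shear: A_b = π(0.625)²/4 = 0.3068 in². φR_n = 0.75 × 68 × 0.3068 × 5 × 1 = 78.2 kips.
Bearing (0.25 in plate, F_u = 58 ksi): end bolts L_c = 1.125 − 0.6875/2 = 0.78125, R_n = min(1.2×0.78125×0.25×58, 2.4×0.625×0.25×58) = 13.594 kips/bolt; interior L_c = 1.75 − 0.6875 = 1.0625, R_n = 18.488 kips/bolt. φR_n = 0.75 × (1×13.594 + 4×18.488) = 65.7 kips.
Tension yield (gross): A_g = 4.5625×0.25 = 1.1406 in². φR_n = 0.90 × 36 × 1.1406 = 37.0 kips.
Governing: min(78.2, 65.7, 37.0) = 37.0 kips → gross-section yield.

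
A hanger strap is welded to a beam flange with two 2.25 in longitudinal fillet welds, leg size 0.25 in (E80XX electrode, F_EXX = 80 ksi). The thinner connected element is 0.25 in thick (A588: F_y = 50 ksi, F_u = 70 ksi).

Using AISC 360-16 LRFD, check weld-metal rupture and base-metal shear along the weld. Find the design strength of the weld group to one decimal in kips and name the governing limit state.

28.6 kips (weld metal governs)

Weld metal: throat = 0.707×0.25 = 0.17675 in, L = 2×2.25 = 4.5 in. φR_n = 0.75 × 0.6 × 80 × 0.17675 × 4.5 = 28.6 kips.
Base metal shear (0.25 in plate): yield φR_n = 1.0×0.6×50×0.25×4.5 = 33.8 kips; rupture φR_n = 0.75×0.6×70×0.25×4.5 = 35.4 kips; take 33.8 kips (yield).
Governing: min(28.6, 33.8) = 28.6 kips → weld metal.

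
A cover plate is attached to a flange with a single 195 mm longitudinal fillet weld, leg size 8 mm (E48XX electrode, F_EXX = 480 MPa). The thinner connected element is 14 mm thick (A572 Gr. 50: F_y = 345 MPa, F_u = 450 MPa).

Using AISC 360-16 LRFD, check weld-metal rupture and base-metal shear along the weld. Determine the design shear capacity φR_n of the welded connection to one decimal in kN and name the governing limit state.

Weld metal: throat = 0.707×8 = 5.656 mm, L = 195 mm. φR_n = 0.75 × 0.6 × 480 × 5.656 × 195 = 238.2 kN.
Base metal shear (14 mm plate): yield φR_n = 1.0×0.6×345×14×195 = 565.1 kN; rupture φR_n = 0.75×0.6×450×14×195 = 552.8 kN; take 552.8 kN (rupture).
Governing: min(238.2, 552.8) = 238.2 kN → weld metal.

238.2 kN (weld metal governs)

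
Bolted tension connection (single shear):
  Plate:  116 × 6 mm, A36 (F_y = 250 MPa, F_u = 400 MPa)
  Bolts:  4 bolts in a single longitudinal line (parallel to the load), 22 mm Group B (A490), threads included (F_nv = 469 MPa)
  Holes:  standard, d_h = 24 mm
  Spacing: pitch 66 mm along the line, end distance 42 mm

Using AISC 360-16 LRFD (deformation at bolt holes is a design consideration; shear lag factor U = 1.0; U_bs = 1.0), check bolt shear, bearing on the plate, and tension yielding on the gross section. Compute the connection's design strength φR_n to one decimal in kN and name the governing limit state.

156.6 kN (gross-section yield governs)

Bolt shear: A_b = π(22)²/4 = 380.13 mm². φR_n = 0.75 × 469 × 380.13 × 4 × 1 = 534.8 kN.
Bearing (6 mm plate, F_u = 400 MPa): end bolts L_c = 42 − 24/2 = 30, R_n = min(1.2×30×6×400, 2.4×22×6×400) = 86.4 kN/bolt; interior L_c = 66 − 24 = 42, R_n = 120.96 kN/bolt. φR_n = 0.75 × (1×86.4 + 3×120.96) = 337.0 kN.
Tension yield (gross): A_g = 116×6 = 696 mm². φR_n = 0.90 × 250 × 696 = 156.6 kN.
Governing: min(534.8, 337.0, 156.6) = 156.6 kN → gross-section yield.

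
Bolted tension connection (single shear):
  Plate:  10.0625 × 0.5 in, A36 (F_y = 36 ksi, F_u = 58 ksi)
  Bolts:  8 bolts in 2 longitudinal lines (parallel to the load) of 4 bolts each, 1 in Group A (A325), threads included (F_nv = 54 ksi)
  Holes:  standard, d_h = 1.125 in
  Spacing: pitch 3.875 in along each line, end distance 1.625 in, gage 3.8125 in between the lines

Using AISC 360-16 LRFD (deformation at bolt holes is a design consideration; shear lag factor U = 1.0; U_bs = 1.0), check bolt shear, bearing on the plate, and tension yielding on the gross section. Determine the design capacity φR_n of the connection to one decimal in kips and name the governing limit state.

Bolt shear: A_b = π(1)²/4 = 0.7854 in². φR_n = 0.75 × 54 × 0.7854 × 8 × 1 = 254.5 kips.
Bearing (0.5 in plate, F_u = 58 ksi): end bolts L_c = 1.625 − 1.125/2 = 1.0625, R_n = min(1.2×1.0625×0.5×58, 2.4×1×0.5×58) = 36.975 kips/bolt; interior L_c = 3.875 − 1.125 = 2.75, R_n = 69.6 kips/bolt. φR_n = 0.75 × (2×36.975 + 6×69.6) = 368.7 kips.
Tension yield (gross): A_g = 10.0625×0.5 = 5.0313 in². φR_n = 0.90 × 36 × 5.0313 = 163.0 kips.
Governing: min(254.5, 368.7, 163.0) = 163.0 kips → gross-section yield.

163.0 kips (gross-section yield governs)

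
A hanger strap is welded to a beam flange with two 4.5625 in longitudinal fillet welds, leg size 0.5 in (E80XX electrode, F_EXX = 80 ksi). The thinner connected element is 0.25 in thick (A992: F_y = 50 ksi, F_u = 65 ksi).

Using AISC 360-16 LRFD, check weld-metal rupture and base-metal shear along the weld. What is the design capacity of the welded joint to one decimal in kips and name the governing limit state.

Weld metal: throat = 0.707×0.5 = 0.3535 in, L = 2×4.5625 = 9.125 in. φR_n = 0.75 × 0.6 × 80 × 0.3535 × 9.125 = 116.1 kips.
Base metal shear (0.25 in plate): yield φR_n = 1.0×0.6×50×0.25×9.125 = 68.4 kips; rupture φR_n = 0.75×0.6×65×0.25×9.125 = 66.7 kips; take 66.7 kips (rupture).
Governing: min(116.1, 66.7) = 66.7 kips → base-metal shear.

66.7 kips (base-metal shear governs)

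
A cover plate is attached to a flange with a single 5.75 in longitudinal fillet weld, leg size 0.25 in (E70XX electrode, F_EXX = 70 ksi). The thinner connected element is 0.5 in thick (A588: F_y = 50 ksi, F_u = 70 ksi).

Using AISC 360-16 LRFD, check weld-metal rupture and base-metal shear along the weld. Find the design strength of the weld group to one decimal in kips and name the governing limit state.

32.0 kips (weld metal governs)

Weld metal: throat = 0.707×0.25 = 0.17675 in, L = 5.75 in. φR_n = 0.75 × 0.6 × 70 × 0.17675 × 5.75 = 32.0 kips.
Base metal shear (0.5 in plate): yield φR_n = 1.0×0.6×50×0.5×5.75 = 86.3 kips; rupture φR_n = 0.75×0.6×70×0.5×5.75 = 90.6 kips; take 86.3 kips (yield).
Governing: min(32.0, 86.3) = 32.0 kips → weld metal.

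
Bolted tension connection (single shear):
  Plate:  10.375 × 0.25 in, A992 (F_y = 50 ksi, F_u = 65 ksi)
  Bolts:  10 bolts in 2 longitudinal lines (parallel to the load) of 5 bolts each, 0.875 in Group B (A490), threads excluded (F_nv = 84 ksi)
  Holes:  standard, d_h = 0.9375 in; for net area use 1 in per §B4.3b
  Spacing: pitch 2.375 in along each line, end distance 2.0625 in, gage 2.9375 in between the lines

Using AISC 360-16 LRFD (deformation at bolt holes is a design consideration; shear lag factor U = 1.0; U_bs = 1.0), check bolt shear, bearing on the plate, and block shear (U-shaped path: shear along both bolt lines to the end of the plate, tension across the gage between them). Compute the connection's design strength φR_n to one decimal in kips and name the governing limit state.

Bolt shear: A_b = π(0.875)²/4 = 0.60132 in². φR_n = 0.75 × 84 × 0.60132 × 10 × 1 = 378.8 kips.
Bearing (0.25 in plate, F_u = 65 ksi): end bolts L_c = 2.0625 − 0.9375/2 = 1.59375, R_n = min(1.2×1.59375×0.25×65, 2.4×0.875×0.25×65) = 31.078 kips/bolt; interior L_c = 2.375 − 0.9375 = 1.4375, R_n = 28.031 kips/bolt. φR_n = 0.75 × (2×31.078 + 8×28.031) = 214.8 kips.
Block shear: shear path 2×[2.0625+4×2.375] = 2×11.5625 in, A_gv = 5.7813, A_nv = 2×(11.5625 − 4.5×1)×0.25 = 3.5313 in²; tension across gage: (2.9375 − 1×1)×0.25 = 0.48438 in². R_n = min(0.6×65×3.5313, 0.6×50×5.7813) + 1.0×65×0.48438 = min(137.72, 173.44) + 31.485 = 169.21 kips. φR_n = 0.75 × 169.21 = 126.9 kips.
Governing: min(378.8, 214.8, 126.9) = 126.9 kips → block shear.

126.9 kips (block shear governs)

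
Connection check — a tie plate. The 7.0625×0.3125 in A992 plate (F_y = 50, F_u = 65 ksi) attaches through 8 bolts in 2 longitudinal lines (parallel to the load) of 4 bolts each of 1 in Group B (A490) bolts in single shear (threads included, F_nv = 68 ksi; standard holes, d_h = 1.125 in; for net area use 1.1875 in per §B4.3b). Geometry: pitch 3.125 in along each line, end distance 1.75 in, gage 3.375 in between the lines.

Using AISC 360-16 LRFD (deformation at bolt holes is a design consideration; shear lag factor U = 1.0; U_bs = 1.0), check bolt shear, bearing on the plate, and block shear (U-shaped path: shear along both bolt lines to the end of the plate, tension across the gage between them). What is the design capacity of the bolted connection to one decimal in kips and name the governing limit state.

Bolt shear: A_b = π(1)²/4 = 0.7854 in². φR_n = 0.75 × 68 × 0.7854 × 8 × 1 = 320.4 kips.
Bearing (0.3125 in plate, F_u = 65 ksi): end bolts L_c = 1.75 − 1.125/2 = 1.1875, R_n = min(1.2×1.1875×0.3125×65, 2.4×1×0.3125×65) = 28.945 kips/bolt; interior L_c = 3.125 − 1.125 = 2, R_n = 48.75 kips/bolt. φR_n = 0.75 × (2×28.945 + 6×48.75) = 262.8 kips.
Block shear: shear path 2×[1.75+3×3.125] = 2×11.125 in, A_gv = 6.9531, A_nv = 2×(11.125 − 3.5×1.1875)×0.3125 = 4.3555 in²; tension across gage: (3.375 − 1×1.1875)×0.3125 = 0.68359 in². R_n = min(0.6×65×4.3555, 0.6×50×6.9531) + 1.0×65×0.68359 = min(169.86, 208.59) + 44.433 = 214.29 kips. φR_n = 0.75 × 214.29 = 160.7 kips.
Governing: min(320.4, 262.8, 160.7) = 160.7 kips → block shear.

160.7 kips (block shear governs)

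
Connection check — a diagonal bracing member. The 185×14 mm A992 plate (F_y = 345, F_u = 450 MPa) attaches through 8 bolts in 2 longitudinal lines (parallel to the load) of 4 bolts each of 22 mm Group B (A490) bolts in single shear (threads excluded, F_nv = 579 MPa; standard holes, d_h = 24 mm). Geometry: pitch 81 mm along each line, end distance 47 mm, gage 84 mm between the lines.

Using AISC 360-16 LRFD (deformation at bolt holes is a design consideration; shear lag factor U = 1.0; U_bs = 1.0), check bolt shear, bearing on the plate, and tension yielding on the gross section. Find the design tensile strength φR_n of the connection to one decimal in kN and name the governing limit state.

Bolt shear: A_b = π(22)²/4 = 380.13 mm². φR_n = 0.75 × 579 × 380.13 × 8 × 1 = 1320.6 kN.
Bearing (14 mm plate, F_u = 450 MPa): end bolts L_c = 47 − 24/2 = 35, R_n = min(1.2×35×14×450, 2.4×22×14×450) = 264.6 kN/bolt; interior L_c = 81 − 24 = 57, R_n = 332.64 kN/bolt. φR_n = 0.75 × (2×264.6 + 6×332.64) = 1893.8 kN.
Tension yield (gross): A_g = 185×14 = 2590 mm². φR_n = 0.90 × 345 × 2590 = 804.2 kN.
Governing: min(1320.6, 1893.8, 804.2) = 804.2 kN → gross-section yield.

804.2 kN (gross-section yield governs)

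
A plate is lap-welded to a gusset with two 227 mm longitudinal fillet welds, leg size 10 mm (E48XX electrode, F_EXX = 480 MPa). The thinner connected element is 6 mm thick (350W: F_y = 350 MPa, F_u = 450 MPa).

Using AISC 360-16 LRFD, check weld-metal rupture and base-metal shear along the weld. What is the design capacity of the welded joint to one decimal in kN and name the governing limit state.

Weld metal: throat = 0.707×10 = 7.07 mm, L = 2×227 = 454 mm. φR_n = 0.75 × 0.6 × 480 × 7.07 × 454 = 693.3 kN.
Base metal shear (6 mm plate): yield φR_n = 1.0×0.6×350×6×454 = 572.0 kN; rupture φR_n = 0.75×0.6×450×6×454 = 551.6 kN; take 551.6 kN (rupture).
Governing: min(693.3, 551.6) = 551.6 kN → base-metal shear.

551.6 kN (base-metal shear governs)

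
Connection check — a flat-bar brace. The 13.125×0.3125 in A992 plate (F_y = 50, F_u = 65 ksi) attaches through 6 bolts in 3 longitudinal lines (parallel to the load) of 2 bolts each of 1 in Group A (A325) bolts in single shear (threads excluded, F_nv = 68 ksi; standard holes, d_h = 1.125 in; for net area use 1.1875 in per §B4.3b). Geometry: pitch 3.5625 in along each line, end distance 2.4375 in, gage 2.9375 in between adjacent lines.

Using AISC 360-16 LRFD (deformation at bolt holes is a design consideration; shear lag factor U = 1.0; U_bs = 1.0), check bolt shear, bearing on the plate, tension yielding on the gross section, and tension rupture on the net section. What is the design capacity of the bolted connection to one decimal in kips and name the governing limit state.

145.7 kips (net-section rupture governs)

Bolt shear: A_b = π(1)²/4 = 0.7854 in². φR_n = 0.75 × 68 × 0.7854 × 6 × 1 = 240.3 kips.
Bearing (0.3125 in plate, F_u = 65 ksi): end bolts L_c = 2.4375 − 1.125/2 = 1.875, R_n = min(1.2×1.875×0.3125×65, 2.4×1×0.3125×65) = 45.703 kips/bolt; interior L_c = 3.5625 − 1.125 = 2.4375, R_n = 48.75 kips/bolt. φR_n = 0.75 × (3×45.703 + 3×48.75) = 212.5 kips.
Tension yield (gross): A_g = 13.125×0.3125 = 4.1016 in². φR_n = 0.90 × 50 × 4.1016 = 184.6 kips.
Tension rupture (net): A_n = (13.125 − 3×1.1875)×0.3125 = 2.9883 in² (U = 1.0, A_e = A_n). φR_n = 0.75 × 65 × 2.9883 = 145.7 kips.
Governing: min(240.3, 212.5, 184.6, 145.7) = 145.7 kips → net-section rupture.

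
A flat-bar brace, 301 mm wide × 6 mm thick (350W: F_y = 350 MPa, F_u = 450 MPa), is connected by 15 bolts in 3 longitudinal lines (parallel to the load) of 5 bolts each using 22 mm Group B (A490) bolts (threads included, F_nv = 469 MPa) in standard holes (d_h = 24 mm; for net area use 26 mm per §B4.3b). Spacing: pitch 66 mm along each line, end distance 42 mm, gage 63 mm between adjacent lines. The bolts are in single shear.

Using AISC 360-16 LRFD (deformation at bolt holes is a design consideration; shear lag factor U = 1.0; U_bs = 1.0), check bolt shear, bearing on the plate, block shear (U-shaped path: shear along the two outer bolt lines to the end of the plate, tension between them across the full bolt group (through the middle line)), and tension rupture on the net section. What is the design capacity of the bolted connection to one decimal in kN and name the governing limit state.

451.6 kN (net-section rupture governs)

Bolt shear: A_b = π(22)²/4 = 380.13 mm². φR_n = 0.75 × 469 × 380.13 × 15 × 1 = 2005.7 kN.
Bearing (6 mm plate, F_u = 450 MPa): end bolts L_c = 42 − 24/2 = 30, R_n = min(1.2×30×6×450, 2.4×22×6×450) = 97.2 kN/bolt; interior L_c = 66 − 24 = 42, R_n = 136.08 kN/bolt. φR_n = 0.75 × (3×97.2 + 12×136.08) = 1443.4 kN.
Block shear: shear path 2×[42+4×66] = 2×306 mm, A_gv = 3672, A_nv = 2×(306 − 4.5×26)×6 = 2268 mm²; tension across gage: (126 − 2×26)×6 = 444 mm². R_n = min(0.6×450×2268, 0.6×350×3672) + 1.0×450×444 = min(612.36, 771.12) + 199.8 = 812.16 kN. φR_n = 0.75 × 812.16 = 609.1 kN.
Tension rupture (net): A_n = (301 − 3×26)×6 = 1338 mm² (U = 1.0, A_e = A_n). φR_n = 0.75 × 450 × 1338 = 451.6 kN.
Governing: min(2005.7, 1443.4, 609.1, 451.6) = 451.6 kN → net-section rupture.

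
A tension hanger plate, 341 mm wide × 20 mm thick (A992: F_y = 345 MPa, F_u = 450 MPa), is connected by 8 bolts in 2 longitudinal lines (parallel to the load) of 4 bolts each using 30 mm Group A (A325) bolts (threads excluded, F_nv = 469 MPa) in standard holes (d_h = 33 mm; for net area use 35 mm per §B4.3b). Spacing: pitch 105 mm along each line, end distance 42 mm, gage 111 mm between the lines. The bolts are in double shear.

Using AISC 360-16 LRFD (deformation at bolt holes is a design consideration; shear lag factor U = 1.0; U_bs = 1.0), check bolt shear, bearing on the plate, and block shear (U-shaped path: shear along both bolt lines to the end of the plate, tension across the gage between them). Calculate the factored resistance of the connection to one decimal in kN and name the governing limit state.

2412.5 kN (block shear governs)

Bolt shear: A_b = π(30)²/4 = 706.86 mm². φR_n = 0.75 × 469 × 706.86 × 8 × 2 = 3978.2 kN.
Bearing (20 mm plate, F_u = 450 MPa): end bolts L_c = 42 − 33/2 = 25.5, R_n = min(1.2×25.5×20×450, 2.4×30×20×450) = 275.4 kN/bolt; interior L_c = 105 − 33 = 72, R_n = 648 kN/bolt. φR_n = 0.75 × (2×275.4 + 6×648) = 3329.1 kN.
Block shear: shear path 2×[42+3×105] = 2×357 mm, A_gv = 14280, A_nv = 2×(357 − 3.5×35)×20 = 9380 mm²; tension across gage: (111 − 1×35)×20 = 1520 mm². R_n = min(0.6×450×9380, 0.6×345×14280) + 1.0×450×1520 = min(2532.6, 2956) + 684 = 3216.6 kN. φR_n = 0.75 × 3216.6 = 2412.5 kN.
Governing: min(3978.2, 3329.1, 2412.5) = 2412.5 kN → block shear.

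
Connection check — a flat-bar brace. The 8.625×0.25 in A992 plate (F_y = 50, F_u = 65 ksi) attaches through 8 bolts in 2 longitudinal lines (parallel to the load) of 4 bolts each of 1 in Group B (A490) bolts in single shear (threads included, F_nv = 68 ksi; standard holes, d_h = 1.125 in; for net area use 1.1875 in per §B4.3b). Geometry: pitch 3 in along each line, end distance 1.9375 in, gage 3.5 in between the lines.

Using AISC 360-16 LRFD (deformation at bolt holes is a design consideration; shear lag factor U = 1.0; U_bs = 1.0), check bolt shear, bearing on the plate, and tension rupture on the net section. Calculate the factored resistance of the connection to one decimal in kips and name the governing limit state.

76.2 kips (net-section rupture governs)

Bolt shear: A_b = π(1)²/4 = 0.7854 in². φR_n = 0.75 × 68 × 0.7854 × 8 × 1 = 320.4 kips.
Bearing (0.25 in plate, F_u = 65 ksi): end bolts L_c = 1.9375 − 1.125/2 = 1.375, R_n = min(1.2×1.375×0.25×65, 2.4×1×0.25×65) = 26.813 kips/bolt; interior L_c = 3 − 1.125 = 1.875, R_n = 36.563 kips/bolt. φR_n = 0.75 × (2×26.813 + 6×36.563) = 204.8 kips.
Tension rupture (net): A_n = (8.625 − 2×1.1875)×0.25 = 1.5625 in² (U = 1.0, A_e = A_n). φR_n = 0.75 × 65 × 1.5625 = 76.2 kips.
Governing: min(320.4, 204.8, 76.2) = 76.2 kips → net-section rupture.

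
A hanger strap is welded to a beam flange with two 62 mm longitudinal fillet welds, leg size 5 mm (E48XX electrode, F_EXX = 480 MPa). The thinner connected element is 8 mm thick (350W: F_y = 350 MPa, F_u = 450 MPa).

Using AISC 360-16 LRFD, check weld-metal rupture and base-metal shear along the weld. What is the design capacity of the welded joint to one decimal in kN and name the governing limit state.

94.7 kN (weld metal governs)

Weld metal: throat = 0.707×5 = 3.535 mm, L = 2×62 = 124 mm. φR_n = 0.75 × 0.6 × 480 × 3.535 × 124 = 94.7 kN.
Base metal shear (8 mm plate): yield φR_n = 1.0×0.6×350×8×124 = 208.3 kN; rupture φR_n = 0.75×0.6×450×8×124 = 200.9 kN; take 200.9 kN (rupture).
Governing: min(94.7, 200.9) = 94.7 kN → weld metal.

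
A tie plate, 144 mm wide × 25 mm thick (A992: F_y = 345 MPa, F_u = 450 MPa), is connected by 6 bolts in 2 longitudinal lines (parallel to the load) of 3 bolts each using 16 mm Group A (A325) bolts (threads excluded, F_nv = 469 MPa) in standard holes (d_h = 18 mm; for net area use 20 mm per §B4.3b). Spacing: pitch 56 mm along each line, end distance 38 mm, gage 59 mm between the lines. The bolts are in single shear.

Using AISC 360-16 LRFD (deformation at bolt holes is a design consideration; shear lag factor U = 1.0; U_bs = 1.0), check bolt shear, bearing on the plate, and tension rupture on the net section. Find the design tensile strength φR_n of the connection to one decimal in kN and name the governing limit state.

Bolt shear: A_b = π(16)²/4 = 201.06 mm². φR_n = 0.75 × 469 × 201.06 × 6 × 1 = 424.3 kN.
Bearing (25 mm plate, F_u = 450 MPa): end bolts L_c = 38 − 18/2 = 29, R_n = min(1.2×29×25×450, 2.4×16×25×450) = 391.5 kN/bolt; interior L_c = 56 − 18 = 38, R_n = 432 kN/bolt. φR_n = 0.75 × (2×391.5 + 4×432) = 1883.3 kN.
Tension rupture (net): A_n = (144 − 2×20)×25 = 2600 mm² (U = 1.0, A_e = A_n). φR_n = 0.75 × 450 × 2600 = 877.5 kN.
Governing: min(424.3, 1883.3, 877.5) = 424.3 kN → bolt shear.

424.3 kN (bolt shear governs)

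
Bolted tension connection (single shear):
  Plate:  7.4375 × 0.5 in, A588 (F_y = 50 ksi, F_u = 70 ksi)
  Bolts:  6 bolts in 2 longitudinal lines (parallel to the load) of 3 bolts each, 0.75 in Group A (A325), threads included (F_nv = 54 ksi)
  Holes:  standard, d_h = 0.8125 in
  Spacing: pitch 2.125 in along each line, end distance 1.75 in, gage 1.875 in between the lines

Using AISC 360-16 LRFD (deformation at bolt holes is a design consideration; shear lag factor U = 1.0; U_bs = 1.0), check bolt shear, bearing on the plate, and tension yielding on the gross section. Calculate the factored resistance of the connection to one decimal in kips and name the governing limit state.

Bolt shear: A_b = π(0.75)²/4 = 0.44179 in². φR_n = 0.75 × 54 × 0.44179 × 6 × 1 = 107.4 kips.
Bearing (0.5 in plate, F_u = 70 ksi): end bolts L_c = 1.75 − 0.8125/2 = 1.34375, R_n = min(1.2×1.34375×0.5×70, 2.4×0.75×0.5×70) = 56.438 kips/bolt; interior L_c = 2.125 − 0.8125 = 1.3125, R_n = 55.125 kips/bolt. φR_n = 0.75 × (2×56.438 + 4×55.125) = 250.0 kips.
Tension yield (gross): A_g = 7.4375×0.5 = 3.7188 in². φR_n = 0.90 × 50 × 3.7188 = 167.3 kips.
Governing: min(107.4, 250.0, 167.3) = 107.4 kips → bolt shear.

107.4 kips (bolt shear governs)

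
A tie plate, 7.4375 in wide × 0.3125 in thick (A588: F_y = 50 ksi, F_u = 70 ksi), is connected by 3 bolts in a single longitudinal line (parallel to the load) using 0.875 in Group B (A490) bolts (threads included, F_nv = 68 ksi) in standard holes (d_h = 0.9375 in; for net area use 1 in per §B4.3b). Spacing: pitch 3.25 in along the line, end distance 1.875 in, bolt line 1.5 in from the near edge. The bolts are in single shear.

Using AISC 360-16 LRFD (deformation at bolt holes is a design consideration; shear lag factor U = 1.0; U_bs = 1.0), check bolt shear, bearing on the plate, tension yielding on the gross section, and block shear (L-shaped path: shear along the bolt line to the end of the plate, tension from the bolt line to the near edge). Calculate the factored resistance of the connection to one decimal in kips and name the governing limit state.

74.2 kips (block shear governs)

Bolt shear: A_b = π(0.875)²/4 = 0.60132 in². φR_n = 0.75 × 68 × 0.60132 × 3 × 1 = 92.0 kips.
Bearing (0.3125 in plate, F_u = 70 ksi): end bolts L_c = 1.875 − 0.9375/2 = 1.40625, R_n = min(1.2×1.40625×0.3125×70, 2.4×0.875×0.3125×70) = 36.914 kips/bolt; interior L_c = 3.25 − 0.9375 = 2.3125, R_n = 45.938 kips/bolt. φR_n = 0.75 × (1×36.914 + 2×45.938) = 96.6 kips.
Tension yield (gross): A_g = 7.4375×0.3125 = 2.3242 in². φR_n = 0.90 × 50 × 2.3242 = 104.6 kips.
Block shear: shear path 1×[1.875+2×3.25] = 1×8.375 in, A_gv = 2.6172, A_nv = 1×(8.375 − 2.5×1)×0.3125 = 1.8359 in²; tension to near edge: (1.5 − 0.5×1)×0.3125 = 0.3125 in². R_n = min(0.6×70×1.8359, 0.6×50×2.6172) + 1.0×70×0.3125 = min(77.108, 78.516) + 21.875 = 98.983 kips. φR_n = 0.75 × 98.983 = 74.2 kips.
Governing: min(92.0, 96.6, 104.6, 74.2) = 74.2 kips → block shear.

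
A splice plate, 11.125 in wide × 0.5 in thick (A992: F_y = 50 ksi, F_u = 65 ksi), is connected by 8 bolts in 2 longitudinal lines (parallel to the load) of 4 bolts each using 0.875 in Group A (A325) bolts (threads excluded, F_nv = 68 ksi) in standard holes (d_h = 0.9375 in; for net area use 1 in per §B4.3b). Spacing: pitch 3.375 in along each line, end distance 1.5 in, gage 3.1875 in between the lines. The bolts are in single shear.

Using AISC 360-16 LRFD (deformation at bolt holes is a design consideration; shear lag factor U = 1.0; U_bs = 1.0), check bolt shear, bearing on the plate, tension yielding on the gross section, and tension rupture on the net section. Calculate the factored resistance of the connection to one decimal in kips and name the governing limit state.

Bolt shear: A_b = π(0.875)²/4 = 0.60132 in². φR_n = 0.75 × 68 × 0.60132 × 8 × 1 = 245.3 kips.
Bearing (0.5 in plate, F_u = 65 ksi): end bolts L_c = 1.5 − 0.9375/2 = 1.03125, R_n = min(1.2×1.03125×0.5×65, 2.4×0.875×0.5×65) = 40.219 kips/bolt; interior L_c = 3.375 − 0.9375 = 2.4375, R_n = 68.25 kips/bolt. φR_n = 0.75 × (2×40.219 + 6×68.25) = 367.5 kips.
Tension yield (gross): A_g = 11.125×0.5 = 5.5625 in². φR_n = 0.90 × 50 × 5.5625 = 250.3 kips.
Tension rupture (net): A_n = (11.125 − 2×1)×0.5 = 4.5625 in² (U = 1.0, A_e = A_n). φR_n = 0.75 × 65 × 4.5625 = 222.4 kips.
Governing: min(245.3, 367.5, 250.3, 222.4) = 222.4 kips → net-section rupture.

222.4 kips (net-section rupture governs)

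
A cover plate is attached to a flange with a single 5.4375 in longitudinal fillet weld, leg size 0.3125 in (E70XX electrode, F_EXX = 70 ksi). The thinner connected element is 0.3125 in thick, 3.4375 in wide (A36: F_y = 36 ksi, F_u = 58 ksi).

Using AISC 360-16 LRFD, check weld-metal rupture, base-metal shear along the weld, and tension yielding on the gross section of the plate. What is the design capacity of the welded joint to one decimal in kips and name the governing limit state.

34.8 kips (gross-section yield governs)

Weld metal: throat = 0.707×0.3125 = 0.22094 in, L = 5.4375 in. φR_n = 0.75 × 0.6 × 70 × 0.22094 × 5.4375 = 37.8 kips.
Base metal shear (0.3125 in plate): yield φR_n = 1.0×0.6×36×0.3125×5.4375 = 36.7 kips; rupture φR_n = 0.75×0.6×58×0.3125×5.4375 = 44.3 kips; take 36.7 kips (yield).
Tension yield (gross): A_g = 3.4375×0.3125 = 1.0742 in². φR_n = 0.90 × 36 × 1.0742 = 34.8 kips.
Governing: min(37.8, 36.7, 34.8) = 34.8 kips → gross-section yield.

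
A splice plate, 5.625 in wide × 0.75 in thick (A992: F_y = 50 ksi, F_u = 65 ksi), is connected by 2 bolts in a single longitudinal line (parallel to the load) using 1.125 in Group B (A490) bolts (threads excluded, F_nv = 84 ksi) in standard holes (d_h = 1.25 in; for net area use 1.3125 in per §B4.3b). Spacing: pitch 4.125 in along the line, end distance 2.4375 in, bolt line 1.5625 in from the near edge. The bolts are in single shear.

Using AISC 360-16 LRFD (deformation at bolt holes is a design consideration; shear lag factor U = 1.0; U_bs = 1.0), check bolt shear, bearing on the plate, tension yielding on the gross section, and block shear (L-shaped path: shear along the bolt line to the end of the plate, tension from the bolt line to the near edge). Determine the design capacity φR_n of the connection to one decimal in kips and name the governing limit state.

Bolt shear: A_b = π(1.125)²/4 = 0.99402 in². φR_n = 0.75 × 84 × 0.99402 × 2 × 1 = 125.2 kips.
Bearing (0.75 in plate, F_u = 65 ksi): end bolts L_c = 2.4375 − 1.25/2 = 1.8125, R_n = min(1.2×1.8125×0.75×65, 2.4×1.125×0.75×65) = 106.03 kips/bolt; interior L_c = 4.125 − 1.25 = 2.875, R_n = 131.63 kips/bolt. φR_n = 0.75 × (1×106.03 + 1×131.63) = 178.2 kips.
Tension yield (gross): A_g = 5.625×0.75 = 4.2188 in². φR_n = 0.90 × 50 × 4.2188 = 189.8 kips.
Block shear: shear path 1×[2.4375+1×4.125] = 1×6.5625 in, A_gv = 4.9219, A_nv = 1×(6.5625 − 1.5×1.3125)×0.75 = 3.4453 in²; tension to near edge: (1.5625 − 0.5×1.3125)×0.75 = 0.67969 in². R_n = min(0.6×65×3.4453, 0.6×50×4.9219) + 1.0×65×0.67969 = min(134.37, 147.66) + 44.18 = 178.55 kips. φR_n = 0.75 × 178.55 = 133.9 kips.
Governing: min(125.2, 178.2, 189.8, 133.9) = 125.2 kips → bolt shear.

125.2 kips (bolt shear governs)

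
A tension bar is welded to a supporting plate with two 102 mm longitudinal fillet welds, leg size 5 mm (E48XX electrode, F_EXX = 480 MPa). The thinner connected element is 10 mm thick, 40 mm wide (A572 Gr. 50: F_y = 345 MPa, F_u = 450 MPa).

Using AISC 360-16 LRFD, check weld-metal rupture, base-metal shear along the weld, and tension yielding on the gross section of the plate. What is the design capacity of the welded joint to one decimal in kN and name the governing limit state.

124.2 kN (gross-section yield governs)

Weld metal: throat = 0.707×5 = 3.535 mm, L = 2×102 = 204 mm. φR_n = 0.75 × 0.6 × 480 × 3.535 × 204 = 155.8 kN.
Base metal shear (10 mm plate): yield φR_n = 1.0×0.6×345×10×204 = 422.3 kN; rupture φR_n = 0.75×0.6×450×10×204 = 413.1 kN; take 413.1 kN (rupture).
Tension yield (gross): A_g = 40×10 = 400 mm². φR_n = 0.90 × 345 × 400 = 124.2 kN.
Governing: min(155.8, 413.1, 124.2) = 124.2 kN → gross-section yield.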